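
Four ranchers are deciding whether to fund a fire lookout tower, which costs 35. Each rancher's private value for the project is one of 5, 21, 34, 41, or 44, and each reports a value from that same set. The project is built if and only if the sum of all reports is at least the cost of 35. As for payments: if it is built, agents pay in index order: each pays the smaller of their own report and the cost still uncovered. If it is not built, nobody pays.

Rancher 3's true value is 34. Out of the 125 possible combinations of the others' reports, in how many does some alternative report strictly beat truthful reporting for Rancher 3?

Others report (5, 5, 5): truth gives 9; report 21 gives 13 > 9. Violating.
Others report (5, 5, 21): truth gives 9; report 5 gives 29 > 9. Violating.
Others report (5, 5, 34): truth gives 9; report 5 gives 29 > 9. Violating.
Others report (5, 5, 41): truth gives 9; report 5 gives 29 > 9. Violating.
Others report (5, 34, 5): truth gives 34; no alternative beats it.
Others report (5, 34, 21): truth gives 34; no alternative beats it.
(Checking all 125 profiles: 15 have a profitable deviation, 110 do not.)

15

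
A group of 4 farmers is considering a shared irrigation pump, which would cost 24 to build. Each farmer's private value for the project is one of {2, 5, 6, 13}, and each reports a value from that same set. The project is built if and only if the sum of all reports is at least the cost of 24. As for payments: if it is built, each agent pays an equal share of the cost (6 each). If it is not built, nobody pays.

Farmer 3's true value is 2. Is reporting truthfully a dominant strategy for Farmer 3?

Yes

Check each profile of the others' reports and compare truth against every alternative report.
Others report (2, 5, 13): truth gives 0, best alternative gives -4.
Others report (2, 6, 13): truth gives 0, best alternative gives -4.
Others report (2, 13, 5): truth gives 0, best alternative gives -4.
Others report (2, 13, 6): truth gives 0, best alternative gives -4.
Others report (5, 2, 13): truth gives 0, best alternative gives -4.
Others report (5, 13, 2): truth gives 0, best alternative gives -4.
(Remaining 58 profiles checked similarly; truth is weakly best in each.)
In every case the truthful report is at least as good as any alternative, so it is a dominant strategy.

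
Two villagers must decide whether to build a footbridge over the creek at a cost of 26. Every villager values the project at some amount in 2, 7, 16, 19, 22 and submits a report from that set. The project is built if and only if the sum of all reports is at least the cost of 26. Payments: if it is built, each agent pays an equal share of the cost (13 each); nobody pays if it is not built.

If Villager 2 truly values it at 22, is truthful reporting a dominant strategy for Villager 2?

Check each profile of the others' reports and compare truth against every alternative report.
Others report (7): truth gives 9, best alternative gives 9.
Others report (16): truth gives 9, best alternative gives 9.
Others report (19): truth gives 9, best alternative gives 9.
Others report (22): truth gives 9, best alternative gives 9.
Others report (2): truth gives 0, best alternative gives 0.
In every case the truthful report is at least as good as any alternative, so it is a dominant strategy.

Yes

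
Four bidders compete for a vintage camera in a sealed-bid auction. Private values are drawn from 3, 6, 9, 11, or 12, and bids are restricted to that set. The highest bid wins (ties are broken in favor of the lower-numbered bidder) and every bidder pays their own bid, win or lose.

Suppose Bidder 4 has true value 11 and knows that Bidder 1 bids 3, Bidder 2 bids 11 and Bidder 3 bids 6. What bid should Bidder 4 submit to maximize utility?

Bid 3: loses but pays 3, utility -3.
Bid 6: loses but pays 6, utility -6.
Bid 9: loses but pays 9, utility -9.
Bid 11: loses but pays 11, utility -11.
Bid 12: wins, pays 12, utility 11 - 12 = -1.
The best choice is 12 with utility -1.

12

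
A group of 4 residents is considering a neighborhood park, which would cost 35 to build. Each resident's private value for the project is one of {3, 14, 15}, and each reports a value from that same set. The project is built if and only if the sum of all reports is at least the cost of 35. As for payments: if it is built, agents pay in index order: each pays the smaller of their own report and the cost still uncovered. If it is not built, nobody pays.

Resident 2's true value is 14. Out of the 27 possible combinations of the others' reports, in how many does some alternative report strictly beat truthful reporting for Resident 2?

17

Others report (3, 14, 15): truth gives 0; report 3 gives 11 > 0. Violating.
Others report (3, 15, 14): truth gives 0; report 3 gives 11 > 0. Violating.
Others report (3, 15, 15): truth gives 0; report 3 gives 11 > 0. Violating.
Others report (14, 3, 15): truth gives 0; report 3 gives 11 > 0. Violating.
Others report (3, 3, 3): truth gives 0; no alternative beats it.
Others report (3, 3, 14): truth gives 0; no alternative beats it.
(Checking all 27 profiles: 17 have a profitable deviation, 10 do not.)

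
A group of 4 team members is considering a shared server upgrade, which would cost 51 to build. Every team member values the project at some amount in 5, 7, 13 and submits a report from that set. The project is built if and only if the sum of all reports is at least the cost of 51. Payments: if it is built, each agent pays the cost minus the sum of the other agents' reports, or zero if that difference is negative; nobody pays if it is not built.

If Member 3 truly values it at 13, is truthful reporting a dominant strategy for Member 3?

Check each profile of the others' reports and compare truth against every alternative report.
Others report (13, 13, 13): truth gives 1, best alternative gives 0.
Others report (5, 5, 5): truth gives 0, best alternative gives 0.
Others report (5, 5, 7): truth gives 0, best alternative gives 0.
Others report (5, 5, 13): truth gives 0, best alternative gives 0.
Others report (5, 7, 5): truth gives 0, best alternative gives 0.
Others report (5, 7, 7): truth gives 0, best alternative gives 0.
(Remaining 21 profiles checked similarly; truth is weakly best in each.)
In every case the truthful report is at least as good as any alternative, so it is a dominant strategy.

Yes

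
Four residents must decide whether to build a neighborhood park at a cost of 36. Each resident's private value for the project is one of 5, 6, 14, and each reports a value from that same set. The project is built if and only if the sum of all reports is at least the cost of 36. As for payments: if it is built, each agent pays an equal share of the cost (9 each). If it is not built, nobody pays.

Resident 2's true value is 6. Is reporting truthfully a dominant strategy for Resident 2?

Check each profile of the others' reports and compare truth against every alternative report.
Others report (5, 14, 14): truth gives -3, best alternative gives -3.
Others report (6, 14, 14): truth gives -3, best alternative gives -3.
Others report (14, 5, 14): truth gives -3, best alternative gives -3.
Others report (14, 6, 14): truth gives -3, best alternative gives -3.
Others report (14, 14, 5): truth gives -3, best alternative gives -3.
Others report (14, 14, 6): truth gives -3, best alternative gives -3.
(Remaining 21 profiles checked similarly; truth is weakly best in each.)
In every case the truthful report is at least as good as any alternative, so it is a dominant strategy.

Yes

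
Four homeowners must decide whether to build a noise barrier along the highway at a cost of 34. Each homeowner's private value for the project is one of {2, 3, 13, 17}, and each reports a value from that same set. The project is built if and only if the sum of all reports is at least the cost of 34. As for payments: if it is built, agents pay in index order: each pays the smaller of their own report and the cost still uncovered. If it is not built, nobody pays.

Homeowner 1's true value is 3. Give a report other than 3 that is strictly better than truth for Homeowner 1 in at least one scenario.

2

Suppose Homeowner 2 reports 2, Homeowner 3 reports 13 and Homeowner 4 reports 17.
Report 3: project built, pays 3, utility 3 - 3 = 0.
Report 2: project built, pays 2, utility 3 - 2 = 1.
So reporting 2 beats truth here (1 > 0).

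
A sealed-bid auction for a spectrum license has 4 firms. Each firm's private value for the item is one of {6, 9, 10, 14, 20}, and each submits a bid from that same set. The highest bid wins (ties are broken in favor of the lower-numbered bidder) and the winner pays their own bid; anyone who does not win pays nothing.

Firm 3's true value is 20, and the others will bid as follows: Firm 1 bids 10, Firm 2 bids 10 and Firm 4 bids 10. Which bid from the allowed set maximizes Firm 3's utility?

14

Bid 6: loses, pays 0, utility 0.
Bid 9: loses, pays 0, utility 0.
Bid 10: loses, pays 0, utility 0.
Bid 14: wins, pays 14, utility 20 - 14 = 6.
Bid 20: wins, pays 20, utility 20 - 20 = 0.
The best choice is 14 with utility 6.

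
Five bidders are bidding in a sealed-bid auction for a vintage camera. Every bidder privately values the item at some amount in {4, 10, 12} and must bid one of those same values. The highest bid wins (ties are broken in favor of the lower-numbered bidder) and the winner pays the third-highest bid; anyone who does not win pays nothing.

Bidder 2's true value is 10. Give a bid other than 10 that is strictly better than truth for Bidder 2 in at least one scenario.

Suppose Bidder 1 bids 4, Bidder 3 bids 4, Bidder 4 bids 4 and Bidder 5 bids 12.
Bid 10: loses, pays 0, utility 0.
Bid 12: wins, pays 4, utility 10 - 4 = 6.
So bidding 12 beats truth here (6 > 0).

12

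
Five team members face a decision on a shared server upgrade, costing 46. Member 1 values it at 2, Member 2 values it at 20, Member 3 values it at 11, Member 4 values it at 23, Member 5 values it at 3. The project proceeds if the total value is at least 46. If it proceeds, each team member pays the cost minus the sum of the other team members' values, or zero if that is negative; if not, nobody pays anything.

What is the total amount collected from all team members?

Total value 59 ≥ cost 46, so it is built.
Member 1: others sum to 57; max(0, 46 - 57) = 0.
Member 2: others sum to 39; max(0, 46 - 39) = 7.
Member 3: others sum to 48; max(0, 46 - 48) = 0.
Member 4: others sum to 36; max(0, 46 - 36) = 10.
Member 5: others sum to 56; max(0, 46 - 56) = 0.
Total collected = 0 + 7 + 0 + 10 + 0 = 17.

17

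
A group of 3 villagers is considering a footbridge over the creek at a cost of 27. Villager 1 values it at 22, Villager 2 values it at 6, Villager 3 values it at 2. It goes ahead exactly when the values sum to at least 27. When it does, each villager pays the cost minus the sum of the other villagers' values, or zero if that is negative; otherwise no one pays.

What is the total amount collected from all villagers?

22

Total value 30 ≥ cost 27, so it is built.
Villager 1: others sum to 8; max(0, 27 - 8) = 19.
Villager 2: others sum to 24; max(0, 27 - 24) = 3.
Villager 3: others sum to 28; max(0, 27 - 28) = 0.
Total collected = 19 + 3 + 0 = 22.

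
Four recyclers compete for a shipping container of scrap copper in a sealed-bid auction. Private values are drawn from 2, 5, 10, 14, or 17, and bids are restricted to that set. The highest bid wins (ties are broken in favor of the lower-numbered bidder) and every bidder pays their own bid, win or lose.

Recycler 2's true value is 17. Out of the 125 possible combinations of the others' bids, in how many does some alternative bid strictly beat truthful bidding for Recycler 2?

73

Others bid (2, 2, 2): truth gives 0; bid 5 gives 12 > 0. Violating.
Others bid (2, 2, 5): truth gives 0; bid 5 gives 12 > 0. Violating.
Others bid (2, 2, 10): truth gives 0; bid 10 gives 7 > 0. Violating.
Others bid (2, 2, 14): truth gives 0; bid 14 gives 3 > 0. Violating.
Others bid (2, 2, 17): truth gives 0; no alternative beats it.
Others bid (2, 5, 17): truth gives 0; no alternative beats it.
(Checking all 125 profiles: 73 have a profitable deviation, 52 do not.)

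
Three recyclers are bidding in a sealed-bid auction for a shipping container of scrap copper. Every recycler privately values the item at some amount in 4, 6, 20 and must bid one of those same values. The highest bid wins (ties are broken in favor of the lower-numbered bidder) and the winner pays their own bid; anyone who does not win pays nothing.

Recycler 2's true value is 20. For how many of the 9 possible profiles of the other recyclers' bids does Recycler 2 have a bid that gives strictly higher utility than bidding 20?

2

Others bid (4, 4): truth gives 0; bid 6 gives 14 > 0. Violating.
Others bid (4, 6): truth gives 0; bid 6 gives 14 > 0. Violating.
Others bid (4, 20): truth gives 0; no alternative beats it.
Others bid (6, 4): truth gives 0; no alternative beats it.
(Checking all 9 profiles: 2 have a profitable deviation, 7 do not.)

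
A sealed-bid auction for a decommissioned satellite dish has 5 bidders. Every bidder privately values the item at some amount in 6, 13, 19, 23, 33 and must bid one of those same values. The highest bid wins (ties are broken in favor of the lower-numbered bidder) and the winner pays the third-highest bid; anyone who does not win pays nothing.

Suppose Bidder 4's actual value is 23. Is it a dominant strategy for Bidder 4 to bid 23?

Consider the case where Bidder 1 bids 6, Bidder 2 bids 6, Bidder 3 bids 6 and Bidder 5 bids 33.
Truthful bid 23: loses, pays 0, utility 0.
Bid 33 instead: wins, pays 6, utility 23 - 6 = 17.
Since 17 > 0, bidding 33 is strictly better here, so truthful bidding is not dominant.

No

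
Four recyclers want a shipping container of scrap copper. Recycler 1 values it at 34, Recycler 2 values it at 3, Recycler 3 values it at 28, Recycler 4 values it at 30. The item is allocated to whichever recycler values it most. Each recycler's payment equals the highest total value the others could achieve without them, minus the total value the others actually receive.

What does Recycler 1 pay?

Recycler 1 has the highest value and receives the item.
Without Recycler 1, the item would go to the next-highest value, 30, so the others could achieve 30.
With Recycler 1 present and winning, the others receive nothing, so their total is 0.
Payment = 30 - 0 = 30.

30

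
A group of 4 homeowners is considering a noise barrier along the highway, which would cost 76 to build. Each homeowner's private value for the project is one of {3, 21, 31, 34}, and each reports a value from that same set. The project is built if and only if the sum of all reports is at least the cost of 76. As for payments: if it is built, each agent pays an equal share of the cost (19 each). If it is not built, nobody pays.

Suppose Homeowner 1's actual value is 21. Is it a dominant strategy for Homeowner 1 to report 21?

Consider the case where Homeowner 2 reports 3, Homeowner 3 reports 21 and Homeowner 4 reports 21.
Truthful report 21: project not built, utility 0.
Report 31 instead: project built, pays 19, utility 21 - 19 = 2.
Since 2 > 0, reporting 31 is strictly better here, so truthful reporting is not dominant.

No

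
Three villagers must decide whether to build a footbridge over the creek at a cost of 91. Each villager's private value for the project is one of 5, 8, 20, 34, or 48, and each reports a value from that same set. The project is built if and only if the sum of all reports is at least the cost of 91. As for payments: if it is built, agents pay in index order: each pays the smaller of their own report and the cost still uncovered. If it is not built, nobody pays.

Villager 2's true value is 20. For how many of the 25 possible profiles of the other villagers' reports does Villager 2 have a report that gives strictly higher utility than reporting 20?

Others report (48, 48): truth gives 0; report 5 gives 15 > 0. Violating.
Others report (5, 5): truth gives 0; no alternative beats it.
Others report (5, 8): truth gives 0; no alternative beats it.
(Checking all 25 profiles: 1 has a profitable deviation, 24 do not.)

1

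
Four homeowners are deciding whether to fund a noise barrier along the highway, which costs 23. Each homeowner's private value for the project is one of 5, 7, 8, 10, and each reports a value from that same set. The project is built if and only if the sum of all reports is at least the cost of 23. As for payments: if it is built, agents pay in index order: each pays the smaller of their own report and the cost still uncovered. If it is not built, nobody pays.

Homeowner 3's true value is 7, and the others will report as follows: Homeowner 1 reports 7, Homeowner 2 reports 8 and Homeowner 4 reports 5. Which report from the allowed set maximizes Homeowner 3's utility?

Report 5: project built, pays 5, utility 7 - 5 = 2.
Report 7: project built, pays 7, utility 7 - 7 = 0.
Report 8: project built, pays 8, utility 7 - 8 = -1.
Report 10: project built, pays 8, utility 7 - 8 = -1.
The best choice is 5 with utility 2.

5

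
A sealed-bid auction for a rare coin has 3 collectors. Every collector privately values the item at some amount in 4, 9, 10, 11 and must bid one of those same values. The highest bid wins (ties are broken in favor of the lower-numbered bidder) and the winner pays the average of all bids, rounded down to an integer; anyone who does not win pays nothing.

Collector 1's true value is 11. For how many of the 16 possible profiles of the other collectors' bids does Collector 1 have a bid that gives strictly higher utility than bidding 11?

5

Others bid (4, 4): truth gives 5; bid 4 gives 7 > 5. Violating.
Others bid (4, 9): truth gives 3; bid 9 gives 4 > 3. Violating.
Others bid (9, 4): truth gives 3; bid 9 gives 4 > 3. Violating.
Others bid (9, 10): truth gives 1; bid 10 gives 2 > 1. Violating.
Others bid (4, 10): truth gives 3; no alternative beats it.
Others bid (4, 11): truth gives 3; no alternative beats it.
(Checking all 16 profiles: 5 have a profitable deviation, 11 do not.)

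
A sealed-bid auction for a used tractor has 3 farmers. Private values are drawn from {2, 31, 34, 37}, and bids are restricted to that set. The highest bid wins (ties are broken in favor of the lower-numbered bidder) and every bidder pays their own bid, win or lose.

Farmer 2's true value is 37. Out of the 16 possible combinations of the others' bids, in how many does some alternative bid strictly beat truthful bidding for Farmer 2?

Others bid (2, 2): truth gives 0; bid 31 gives 6 > 0. Violating.
Others bid (2, 31): truth gives 0; bid 31 gives 6 > 0. Violating.
Others bid (2, 34): truth gives 0; bid 34 gives 3 > 0. Violating.
Others bid (31, 2): truth gives 0; bid 34 gives 3 > 0. Violating.
Others bid (2, 37): truth gives 0; no alternative beats it.
Others bid (31, 37): truth gives 0; no alternative beats it.
(Checking all 16 profiles: 10 have a profitable deviation, 6 do not.)

10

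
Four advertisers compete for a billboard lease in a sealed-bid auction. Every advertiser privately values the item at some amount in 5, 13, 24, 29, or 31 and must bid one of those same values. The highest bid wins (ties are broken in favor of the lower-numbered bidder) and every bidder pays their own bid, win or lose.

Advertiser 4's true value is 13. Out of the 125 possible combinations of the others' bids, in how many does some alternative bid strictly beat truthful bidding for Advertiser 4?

Others bid (5, 5, 13): truth gives -13; bid 5 gives -5 > -13. Violating.
Others bid (5, 5, 24): truth gives -13; bid 5 gives -5 > -13. Violating.
Others bid (5, 5, 29): truth gives -13; bid 5 gives -5 > -13. Violating.
Others bid (5, 5, 31): truth gives -13; bid 5 gives -5 > -13. Violating.
Others bid (5, 5, 5): truth gives 0; no alternative beats it.
(Checking all 125 profiles: 124 have a profitable deviation, 1 does not.)

124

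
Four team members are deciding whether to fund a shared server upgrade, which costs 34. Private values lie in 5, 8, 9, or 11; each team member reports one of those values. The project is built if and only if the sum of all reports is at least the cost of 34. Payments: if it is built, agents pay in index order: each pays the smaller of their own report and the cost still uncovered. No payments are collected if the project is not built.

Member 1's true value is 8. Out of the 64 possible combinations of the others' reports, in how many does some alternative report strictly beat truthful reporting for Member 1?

10

Others report (8, 11, 11): truth gives 0; report 5 gives 3 > 0. Violating.
Others report (9, 9, 11): truth gives 0; report 5 gives 3 > 0. Violating.
Others report (9, 11, 9): truth gives 0; report 5 gives 3 > 0. Violating.
Others report (9, 11, 11): truth gives 0; report 5 gives 3 > 0. Violating.
Others report (5, 5, 5): truth gives 0; no alternative beats it.
Others report (5, 5, 8): truth gives 0; no alternative beats it.
(Checking all 64 profiles: 10 have a profitable deviation, 54 do not.)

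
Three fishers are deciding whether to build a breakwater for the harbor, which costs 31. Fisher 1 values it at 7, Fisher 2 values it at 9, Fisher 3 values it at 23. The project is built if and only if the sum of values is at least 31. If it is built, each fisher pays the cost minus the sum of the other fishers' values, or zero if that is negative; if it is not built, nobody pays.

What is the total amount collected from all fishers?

16

Total value 39 ≥ cost 31, so it is built.
Fisher 1: others sum to 32; max(0, 31 - 32) = 0.
Fisher 2: others sum to 30; max(0, 31 - 30) = 1.
Fisher 3: others sum to 16; max(0, 31 - 16) = 15.
Total collected = 0 + 1 + 15 = 16.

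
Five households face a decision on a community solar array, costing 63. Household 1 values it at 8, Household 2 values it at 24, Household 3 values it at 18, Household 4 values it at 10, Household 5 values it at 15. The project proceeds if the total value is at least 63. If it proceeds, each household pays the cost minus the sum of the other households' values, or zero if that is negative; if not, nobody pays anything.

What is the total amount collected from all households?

21

Total value 75 ≥ cost 63, so it is built.
Household 1: others sum to 67; max(0, 63 - 67) = 0.
Household 2: others sum to 51; max(0, 63 - 51) = 12.
Household 3: others sum to 57; max(0, 63 - 57) = 6.
Household 4: others sum to 65; max(0, 63 - 65) = 0.
Household 5: others sum to 60; max(0, 63 - 60) = 3.
Total collected = 0 + 12 + 6 + 0 + 3 = 21.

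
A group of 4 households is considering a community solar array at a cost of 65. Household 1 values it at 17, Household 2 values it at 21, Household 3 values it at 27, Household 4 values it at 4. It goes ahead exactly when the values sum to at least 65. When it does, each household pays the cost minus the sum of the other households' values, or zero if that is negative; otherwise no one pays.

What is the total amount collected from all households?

53

Total value 69 ≥ cost 65, so it is built.
Household 1: others sum to 52; max(0, 65 - 52) = 13.
Household 2: others sum to 48; max(0, 65 - 48) = 17.
Household 3: others sum to 42; max(0, 65 - 42) = 23.
Household 4: others sum to 65; max(0, 65 - 65) = 0.
Total collected = 13 + 17 + 23 + 0 = 53.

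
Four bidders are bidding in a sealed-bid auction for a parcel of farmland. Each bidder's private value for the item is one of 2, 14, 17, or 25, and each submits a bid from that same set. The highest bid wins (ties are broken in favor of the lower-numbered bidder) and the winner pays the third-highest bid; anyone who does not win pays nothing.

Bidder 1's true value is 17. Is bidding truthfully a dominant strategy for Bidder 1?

No

Consider the case where Bidder 2 bids 2, Bidder 3 bids 2 and Bidder 4 bids 25.
Truthful bid 17: loses, pays 0, utility 0.
Bid 25 instead: wins, pays 2, utility 17 - 2 = 15.
Since 15 > 0, bidding 25 is strictly better here, so truthful bidding is not dominant.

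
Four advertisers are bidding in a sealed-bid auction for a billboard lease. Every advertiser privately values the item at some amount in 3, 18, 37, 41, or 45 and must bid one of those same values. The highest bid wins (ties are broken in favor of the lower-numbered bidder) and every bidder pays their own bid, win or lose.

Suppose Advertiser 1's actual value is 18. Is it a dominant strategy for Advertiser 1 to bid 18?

No

Consider the case where Advertiser 2 bids 3, Advertiser 3 bids 3 and Advertiser 4 bids 3.
Truthful bid 18: wins, pays 18, utility 18 - 18 = 0.
Bid 3 instead: wins, pays 3, utility 18 - 3 = 15.
Since 15 > 0, bidding 3 is strictly better here, so truthful bidding is not dominant.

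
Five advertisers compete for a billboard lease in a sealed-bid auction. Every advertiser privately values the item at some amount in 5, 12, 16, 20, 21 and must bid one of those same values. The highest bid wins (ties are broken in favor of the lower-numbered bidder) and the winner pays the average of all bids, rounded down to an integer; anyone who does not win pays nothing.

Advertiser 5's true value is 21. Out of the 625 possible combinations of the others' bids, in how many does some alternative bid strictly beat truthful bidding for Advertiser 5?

29

Others bid (5, 5, 5, 5): truth gives 13; bid 12 gives 15 > 13. Violating.
Others bid (5, 5, 5, 12): truth gives 12; bid 16 gives 13 > 12. Violating.
Others bid (5, 5, 12, 5): truth gives 12; bid 16 gives 13 > 12. Violating.
Others bid (5, 5, 12, 12): truth gives 10; bid 16 gives 11 > 10. Violating.
Others bid (5, 5, 5, 16): truth gives 11; no alternative beats it.
Others bid (5, 5, 5, 20): truth gives 10; no alternative beats it.
(Checking all 625 profiles: 29 have a profitable deviation, 596 do not.)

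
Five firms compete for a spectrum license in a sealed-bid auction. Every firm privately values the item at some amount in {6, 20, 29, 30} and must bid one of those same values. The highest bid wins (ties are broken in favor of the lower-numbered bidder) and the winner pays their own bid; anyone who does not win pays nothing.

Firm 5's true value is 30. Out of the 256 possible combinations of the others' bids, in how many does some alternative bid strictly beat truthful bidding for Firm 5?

16

Others bid (6, 6, 6, 6): truth gives 0; bid 20 gives 10 > 0. Violating.
Others bid (6, 6, 6, 20): truth gives 0; bid 29 gives 1 > 0. Violating.
Others bid (6, 6, 20, 6): truth gives 0; bid 29 gives 1 > 0. Violating.
Others bid (6, 6, 20, 20): truth gives 0; bid 29 gives 1 > 0. Violating.
Others bid (6, 6, 6, 29): truth gives 0; no alternative beats it.
Others bid (6, 6, 6, 30): truth gives 0; no alternative beats it.
(Checking all 256 profiles: 16 have a profitable deviation, 240 do not.)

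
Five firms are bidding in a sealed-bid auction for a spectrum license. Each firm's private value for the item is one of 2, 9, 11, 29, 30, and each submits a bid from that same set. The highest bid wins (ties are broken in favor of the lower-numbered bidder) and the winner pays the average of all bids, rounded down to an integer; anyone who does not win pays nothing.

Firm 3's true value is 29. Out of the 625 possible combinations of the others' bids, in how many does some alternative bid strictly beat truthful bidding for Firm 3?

Others bid (2, 2, 2, 2): truth gives 22; bid 9 gives 26 > 22. Violating.
Others bid (2, 2, 2, 9): truth gives 21; bid 9 gives 25 > 21. Violating.
Others bid (2, 2, 2, 11): truth gives 20; bid 11 gives 24 > 20. Violating.
Others bid (2, 2, 2, 30): truth gives 0; bid 30 gives 16 > 0. Violating.
Others bid (2, 2, 2, 29): truth gives 17; no alternative beats it.
Others bid (2, 2, 9, 29): truth gives 15; no alternative beats it.
(Checking all 625 profiles: 288 have a profitable deviation, 337 do not.)

288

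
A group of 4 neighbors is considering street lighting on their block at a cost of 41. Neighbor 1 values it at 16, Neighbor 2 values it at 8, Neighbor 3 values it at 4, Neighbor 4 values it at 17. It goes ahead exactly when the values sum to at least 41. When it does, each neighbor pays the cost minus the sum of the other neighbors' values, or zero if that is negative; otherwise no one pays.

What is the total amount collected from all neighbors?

Total value 45 ≥ cost 41, so it is built.
Neighbor 1: others sum to 29; max(0, 41 - 29) = 12.
Neighbor 2: others sum to 37; max(0, 41 - 37) = 4.
Neighbor 3: others sum to 41; max(0, 41 - 41) = 0.
Neighbor 4: others sum to 28; max(0, 41 - 28) = 13.
Total collected = 12 + 4 + 0 + 13 = 29.

29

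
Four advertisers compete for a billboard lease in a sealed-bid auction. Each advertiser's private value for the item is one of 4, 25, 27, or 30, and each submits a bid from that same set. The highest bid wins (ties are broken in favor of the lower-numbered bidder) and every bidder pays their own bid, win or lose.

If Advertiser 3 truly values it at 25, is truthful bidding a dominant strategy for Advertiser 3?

Consider the case where Advertiser 1 bids 4, Advertiser 2 bids 4 and Advertiser 4 bids 27.
Truthful bid 25: loses but pays 25, utility -25.
Bid 4 instead: loses but pays 4, utility -4.
Since -4 > -25, bidding 4 is strictly better here, so truthful bidding is not dominant.

No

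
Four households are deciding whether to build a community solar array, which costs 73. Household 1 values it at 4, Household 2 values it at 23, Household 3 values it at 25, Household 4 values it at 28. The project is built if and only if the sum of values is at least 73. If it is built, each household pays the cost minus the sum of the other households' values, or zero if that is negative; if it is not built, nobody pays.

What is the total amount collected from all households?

55

Total value 80 ≥ cost 73, so it is built.
Household 1: others sum to 76; max(0, 73 - 76) = 0.
Household 2: others sum to 57; max(0, 73 - 57) = 16.
Household 3: others sum to 55; max(0, 73 - 55) = 18.
Household 4: others sum to 52; max(0, 73 - 52) = 21.
Total collected = 0 + 16 + 18 + 21 = 55.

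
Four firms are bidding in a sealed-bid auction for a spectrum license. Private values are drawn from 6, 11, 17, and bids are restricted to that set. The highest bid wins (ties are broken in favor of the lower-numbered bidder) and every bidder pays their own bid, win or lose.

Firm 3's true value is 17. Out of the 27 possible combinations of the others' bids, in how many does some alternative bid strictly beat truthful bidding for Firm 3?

Others bid (6, 6, 6): truth gives 0; bid 11 gives 6 > 0. Violating.
Others bid (6, 6, 11): truth gives 0; bid 11 gives 6 > 0. Violating.
Others bid (6, 17, 6): truth gives -17; bid 6 gives -6 > -17. Violating.
Others bid (6, 17, 11): truth gives -17; bid 6 gives -6 > -17. Violating.
Others bid (6, 6, 17): truth gives 0; no alternative beats it.
Others bid (6, 11, 6): truth gives 0; no alternative beats it.
(Checking all 27 profiles: 17 have a profitable deviation, 10 do not.)

17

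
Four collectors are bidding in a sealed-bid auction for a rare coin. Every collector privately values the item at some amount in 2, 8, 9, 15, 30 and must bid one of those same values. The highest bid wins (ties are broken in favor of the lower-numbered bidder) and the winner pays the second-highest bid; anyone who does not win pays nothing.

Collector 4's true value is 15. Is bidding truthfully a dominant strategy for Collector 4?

Check each profile of the others' bids and compare truth against every alternative bid.
Others bid (2, 2, 2): truth gives 13, best alternative gives 13.
Others bid (2, 2, 8): truth gives 7, best alternative gives 7.
Others bid (2, 8, 2): truth gives 7, best alternative gives 7.
Others bid (2, 8, 8): truth gives 7, best alternative gives 7.
Others bid (8, 2, 2): truth gives 7, best alternative gives 7.
Others bid (8, 2, 8): truth gives 7, best alternative gives 7.
(Remaining 119 profiles checked similarly; truth is weakly best in each.)
In every case the truthful bid is at least as good as any alternative, so it is a dominant strategy.

Yes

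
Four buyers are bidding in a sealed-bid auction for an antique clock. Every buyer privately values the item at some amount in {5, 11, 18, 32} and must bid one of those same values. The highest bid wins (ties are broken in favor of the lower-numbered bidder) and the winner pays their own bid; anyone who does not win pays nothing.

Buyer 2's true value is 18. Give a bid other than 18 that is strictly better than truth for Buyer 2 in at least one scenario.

Suppose Buyer 1 bids 5, Buyer 3 bids 5 and Buyer 4 bids 5.
Bid 18: wins, pays 18, utility 18 - 18 = 0.
Bid 11: wins, pays 11, utility 18 - 11 = 7.
So bidding 11 beats truth here (7 > 0).

11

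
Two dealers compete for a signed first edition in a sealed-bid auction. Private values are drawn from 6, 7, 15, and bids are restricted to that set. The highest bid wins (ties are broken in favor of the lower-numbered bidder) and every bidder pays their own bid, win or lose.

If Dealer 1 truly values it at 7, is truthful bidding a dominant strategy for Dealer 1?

No

Consider the case where Dealer 2 bids 6.
Truthful bid 7: wins, pays 7, utility 7 - 7 = 0.
Bid 6 instead: wins, pays 6, utility 7 - 6 = 1.
Since 1 > 0, bidding 6 is strictly better here, so truthful bidding is not dominant.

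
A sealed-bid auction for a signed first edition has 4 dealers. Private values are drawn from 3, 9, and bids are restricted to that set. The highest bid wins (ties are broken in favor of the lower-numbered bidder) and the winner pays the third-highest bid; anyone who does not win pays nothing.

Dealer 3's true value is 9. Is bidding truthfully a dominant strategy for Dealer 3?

Yes

Check each profile of the others' bids and compare truth against every alternative bid.
Others bid (3, 3, 3): truth gives 6, best alternative gives 0.
Others bid (3, 3, 9): truth gives 6, best alternative gives 0.
Others bid (3, 9, 3): truth gives 0, best alternative gives 0.
Others bid (3, 9, 9): truth gives 0, best alternative gives 0.
Others bid (9, 3, 3): truth gives 0, best alternative gives 0.
Others bid (9, 3, 9): truth gives 0, best alternative gives 0.
(Remaining 2 profiles checked similarly; truth is weakly best in each.)
In every case the truthful bid is at least as good as any alternative, so it is a dominant strategy.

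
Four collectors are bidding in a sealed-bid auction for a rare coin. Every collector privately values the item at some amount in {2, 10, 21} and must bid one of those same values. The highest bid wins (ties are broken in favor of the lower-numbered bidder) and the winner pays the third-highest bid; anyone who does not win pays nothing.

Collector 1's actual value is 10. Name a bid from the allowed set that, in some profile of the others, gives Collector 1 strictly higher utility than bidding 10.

Suppose Collector 2 bids 2, Collector 3 bids 2 and Collector 4 bids 21.
Bid 10: loses, pays 0, utility 0.
Bid 21: wins, pays 2, utility 10 - 2 = 8.
So bidding 21 beats truth here (8 > 0).

21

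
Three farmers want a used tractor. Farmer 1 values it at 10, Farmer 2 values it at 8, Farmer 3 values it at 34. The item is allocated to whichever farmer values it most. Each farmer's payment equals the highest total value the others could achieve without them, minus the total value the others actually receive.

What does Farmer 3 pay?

Farmer 3 has the highest value and receives the item.
Without Farmer 3, the item would go to the next-highest value, 10, so the others could achieve 10.
With Farmer 3 present and winning, the others receive nothing, so their total is 0.
Payment = 10 - 0 = 10.

10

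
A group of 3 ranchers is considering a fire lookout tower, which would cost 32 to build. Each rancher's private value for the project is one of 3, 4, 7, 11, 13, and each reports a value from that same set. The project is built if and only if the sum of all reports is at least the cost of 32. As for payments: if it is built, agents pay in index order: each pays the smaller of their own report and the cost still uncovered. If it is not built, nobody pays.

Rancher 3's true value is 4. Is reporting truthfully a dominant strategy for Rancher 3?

Yes

Check each profile of the others' reports and compare truth against every alternative report.
Others report (3, 3): truth gives 0, best alternative gives 0.
Others report (3, 4): truth gives 0, best alternative gives 0.
Others report (3, 7): truth gives 0, best alternative gives 0.
Others report (3, 11): truth gives 0, best alternative gives 0.
Others report (3, 13): truth gives 0, best alternative gives 0.
Others report (4, 3): truth gives 0, best alternative gives 0.
(Remaining 19 profiles checked similarly; truth is weakly best in each.)
In every case the truthful report is at least as good as any alternative, so it is a dominant strategy.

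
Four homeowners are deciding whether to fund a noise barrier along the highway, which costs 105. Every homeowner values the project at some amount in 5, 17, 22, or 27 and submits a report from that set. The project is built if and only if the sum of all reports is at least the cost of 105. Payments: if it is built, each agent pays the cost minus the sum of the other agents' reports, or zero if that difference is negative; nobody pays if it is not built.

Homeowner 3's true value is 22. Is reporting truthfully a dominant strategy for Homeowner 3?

Yes

Check each profile of the others' reports and compare truth against every alternative report.
Others report (5, 5, 5): truth gives 0, best alternative gives 0.
Others report (5, 5, 17): truth gives 0, best alternative gives 0.
Others report (5, 5, 22): truth gives 0, best alternative gives 0.
Others report (5, 5, 27): truth gives 0, best alternative gives 0.
Others report (5, 17, 5): truth gives 0, best alternative gives 0.
Others report (5, 17, 17): truth gives 0, best alternative gives 0.
(Remaining 58 profiles checked similarly; truth is weakly best in each.)
In every case the truthful report is at least as good as any alternative, so it is a dominant strategy.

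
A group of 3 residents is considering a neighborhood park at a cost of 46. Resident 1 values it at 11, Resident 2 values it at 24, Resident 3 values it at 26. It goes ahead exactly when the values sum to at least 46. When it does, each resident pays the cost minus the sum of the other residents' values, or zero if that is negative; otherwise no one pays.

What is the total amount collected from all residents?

20

Total value 61 ≥ cost 46, so it is built.
Resident 1: others sum to 50; max(0, 46 - 50) = 0.
Resident 2: others sum to 37; max(0, 46 - 37) = 9.
Resident 3: others sum to 35; max(0, 46 - 35) = 11.
Total collected = 0 + 9 + 11 = 20.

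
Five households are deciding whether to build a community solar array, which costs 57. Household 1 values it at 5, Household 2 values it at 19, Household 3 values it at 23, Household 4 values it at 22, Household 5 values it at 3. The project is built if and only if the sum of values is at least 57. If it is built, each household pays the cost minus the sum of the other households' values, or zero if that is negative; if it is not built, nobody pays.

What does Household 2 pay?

4

Total value 72 ≥ cost 57, so the project is built.
The other households' values sum to 53.
Cost minus that sum is 57 - 53 = 4.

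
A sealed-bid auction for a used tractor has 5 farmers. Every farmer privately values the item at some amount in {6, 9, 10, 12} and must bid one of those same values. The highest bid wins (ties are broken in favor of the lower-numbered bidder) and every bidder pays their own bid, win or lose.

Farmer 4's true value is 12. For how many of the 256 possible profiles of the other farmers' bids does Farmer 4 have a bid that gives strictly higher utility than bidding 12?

Others bid (6, 6, 6, 6): truth gives 0; bid 9 gives 3 > 0. Violating.
Others bid (6, 6, 6, 9): truth gives 0; bid 9 gives 3 > 0. Violating.
Others bid (6, 6, 6, 10): truth gives 0; bid 10 gives 2 > 0. Violating.
Others bid (6, 6, 9, 6): truth gives 0; bid 10 gives 2 > 0. Violating.
Others bid (6, 6, 6, 12): truth gives 0; no alternative beats it.
Others bid (6, 6, 9, 12): truth gives 0; no alternative beats it.
(Checking all 256 profiles: 172 have a profitable deviation, 84 do not.)

172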